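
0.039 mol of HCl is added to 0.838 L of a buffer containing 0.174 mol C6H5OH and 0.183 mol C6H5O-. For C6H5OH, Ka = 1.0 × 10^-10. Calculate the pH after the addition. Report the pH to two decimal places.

Added H+ converts C6H5O- to C6H5OH: C6H5OH → 0.213 mol, C6H5O- → 0.144 mol.
pKa = −log(1.0 × 10^-10) = 10.000
Henderson–Hasselbalch with mole ratio 0.144/0.213: pH = 10.000 + (-0.170)

pH = 9.83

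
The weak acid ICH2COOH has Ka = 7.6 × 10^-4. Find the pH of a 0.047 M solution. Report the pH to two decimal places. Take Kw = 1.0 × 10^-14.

ICH2COOH ⇌ ICH2COO- + H+
Ka = [H+]²/(0.047 − [H+]) = 7.6 × 10^-4
The 5% rule fails; solving [H+]² + Ka·[H+] − Ka·C₀ = 0 exactly:
[H+] = (−Ka + √(Ka² + 4·Ka·C₀))/2 = 5.61 × 10^-3 M
pH = −log[H+] = −log(5.61 × 10^-3) = 2.25

pH = 2.25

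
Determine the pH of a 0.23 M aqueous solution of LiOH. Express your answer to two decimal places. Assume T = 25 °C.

LiOH is a strong base; [OH-] = 0.23 M.
pOH = -log(0.23) = 0.64
pH = 14.00 - 0.64 = 13.36

pH = 13.36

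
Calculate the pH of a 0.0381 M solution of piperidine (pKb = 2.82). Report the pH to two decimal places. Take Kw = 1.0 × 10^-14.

pH = 11.84

C5H10NH + H2O ⇌ C5H10NH2+ + OH-
Kb = 10^(−2.82) = 1.51 × 10^-3
From the ICE table, Kb = x²/(0.0381 − x) = 1.51 × 10^-3.
x is not negligible relative to C₀; solve x² + 0.00151·x − 5.75e-05 = 0.
x = (−Kb + √(Kb² + 4·Kb·C₀))/2 = 6.87 × 10^-3 M
pOH = 2.16, so pH = 14.00 − pOH = 11.84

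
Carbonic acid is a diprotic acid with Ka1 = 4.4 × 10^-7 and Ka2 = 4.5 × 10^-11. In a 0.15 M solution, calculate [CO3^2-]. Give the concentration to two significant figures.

First ionization gives [H+] ≈ [HCO3-] = 2.57 × 10^-4 M.
Second step: Ka2 = [H+][CO3^2-]/[HCO3-] ≈ [CO3^2-] (since [H+] ≈ [HCO3-]).
So [CO3^2-] ≈ Ka2.

4.5 × 10^-11 M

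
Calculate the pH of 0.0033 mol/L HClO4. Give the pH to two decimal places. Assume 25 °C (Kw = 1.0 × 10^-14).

pH = 2.48

HClO4 is a strong acid and dissociates completely, so [H+] = 0.0033 M.
pH = -log(0.0033) = 2.48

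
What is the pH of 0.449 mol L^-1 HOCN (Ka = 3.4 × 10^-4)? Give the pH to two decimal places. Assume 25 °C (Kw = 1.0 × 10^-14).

pH = 1.91

HOCN ⇌ OCN- + H+
Ka = [H+]²/(0.449 − [H+]) = 3.4 × 10^-4
Assume [H+] ≪ 0.449: [H+] ≈ √(3.4 × 10^-4 × 0.449) = 1.24 × 10^-2 M
pH = −log[H+] = −log(1.24 × 10^-2) = 1.91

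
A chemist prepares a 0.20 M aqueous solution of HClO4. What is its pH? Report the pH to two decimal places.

HClO4 is a strong acid and dissociates completely, so [H+] = 0.20 M.
pH = -log(0.2) = 0.70

pH = 0.70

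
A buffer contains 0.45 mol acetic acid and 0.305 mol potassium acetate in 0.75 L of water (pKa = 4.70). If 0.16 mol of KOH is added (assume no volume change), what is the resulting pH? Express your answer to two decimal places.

OH- converts CH3COOH to CH3COO-: CH3COOH → 0.29 mol, CH3COO- → 0.465 mol.
Henderson–Hasselbalch with mole ratio 0.465/0.29: pH = 4.70 + (+0.205)

pH = 4.91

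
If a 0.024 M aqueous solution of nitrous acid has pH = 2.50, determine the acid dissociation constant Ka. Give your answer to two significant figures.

[H+] = 10^(-2.50) = 3.16 × 10^-3 M
At equilibrium [HA] = 0.024 − 3.16 × 10^-3 = 2.08 × 10^-2 M
Ka = [H+][A-]/[HA] = (3.16 × 10^-3)² / 2.08 × 10^-2 = 4.8 × 10^-4

Ka = 4.8 × 10^-4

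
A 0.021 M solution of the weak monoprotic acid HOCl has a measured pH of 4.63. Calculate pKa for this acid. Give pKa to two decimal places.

[H+] = 10^(-4.63) = 2.34 × 10^-5 M
At equilibrium [HA] = 0.021 − 2.34 × 10^-5 = 2.10 × 10^-2 M
Ka = [H+][A-]/[HA] = (2.34 × 10^-5)² / 2.10 × 10^-2 = 2.61 × 10^-8
pKa = -log(2.61 × 10^-8) = 7.58

pKa = 7.58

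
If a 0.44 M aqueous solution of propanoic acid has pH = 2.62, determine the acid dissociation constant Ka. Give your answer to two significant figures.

Ka = 1.3 × 10^-5

[H+] = 10^(-2.62) = 2.40 × 10^-3 M
At equilibrium [HA] = 0.44 − 2.40 × 10^-3 = 4.38 × 10^-1 M
Ka = [H+][A-]/[HA] = (2.40 × 10^-3)² / 4.38 × 10^-1 = 1.3 × 10^-5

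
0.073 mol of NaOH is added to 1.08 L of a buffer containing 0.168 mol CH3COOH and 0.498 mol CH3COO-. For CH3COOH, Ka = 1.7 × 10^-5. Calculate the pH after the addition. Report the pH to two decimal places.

pH = 5.55

After neutralization: n(CH3COOH) = 0.095 mol, n(CH3COO-) = 0.571 mol.
pKa = −log(1.7 × 10^-5) = 4.770
Henderson–Hasselbalch with mole ratio 0.571/0.095: pH = 4.770 + (+0.779)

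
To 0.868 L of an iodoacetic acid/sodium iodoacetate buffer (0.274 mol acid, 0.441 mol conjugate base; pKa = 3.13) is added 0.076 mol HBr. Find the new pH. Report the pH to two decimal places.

pH = 3.15

Added H+ converts ICH2COO- to ICH2COOH: ICH2COOH → 0.35 mol, ICH2COO- → 0.365 mol.
pH = pKa + log(n_ICH2COO-/n_ICH2COOH) = 3.13 + log(0.365/0.35) = 3.13 + (+0.018)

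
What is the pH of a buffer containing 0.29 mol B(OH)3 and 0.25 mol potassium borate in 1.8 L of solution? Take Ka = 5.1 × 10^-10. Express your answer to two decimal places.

pH = 9.23

pKa = −log(5.1 × 10^-10) = 9.292
Henderson–Hasselbalch: pH = pKa + log([B(OH)4-]/[B(OH)3]) = 9.292 + log(0.25/0.29)
pH = 9.292 + (-0.064) = 9.23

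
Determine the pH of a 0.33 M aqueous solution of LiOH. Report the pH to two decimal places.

pH = 13.52

LiOH is a strong base; [OH-] = 0.33 M.
pOH = -log(0.33) = 0.48
pH = 14.00 - 0.48 = 13.52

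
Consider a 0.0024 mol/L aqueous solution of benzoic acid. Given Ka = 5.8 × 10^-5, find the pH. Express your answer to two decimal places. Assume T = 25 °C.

C6H5COOH ⇌ C6H5COO- + H+
Ka = x²/(0.0024 − x) = 5.8 × 10^-5
x is not negligible relative to C₀; solve x² + 5.8e-05·x − 1.39e-07 = 0.
x = [−5.8e-05 + √(5.8e-05² + 5.57e-07)]/2 = 3.45 × 10^-4 M
pH = −log(3.45 × 10^-4) = 3.46

pH = 3.46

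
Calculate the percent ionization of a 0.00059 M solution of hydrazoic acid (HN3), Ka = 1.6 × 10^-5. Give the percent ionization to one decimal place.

HN3 ⇌ N3- + H+; let x = [H+] at equilibrium.
Solve x² + 1.6e-05x − 9.44e-09 = 0 → x = 8.95 × 10^-5 M
Fraction ionized = 8.95 × 10^-5 / 0.00059 = 0.1517 → 15.2%

15.2%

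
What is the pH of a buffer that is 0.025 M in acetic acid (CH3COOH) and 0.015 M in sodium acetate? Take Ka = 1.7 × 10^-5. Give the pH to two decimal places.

pH = 4.55

pKa = −log(1.7 × 10^-5) = 4.770
Henderson–Hasselbalch: pH = pKa + log([CH3COO-]/[CH3COOH]) = 4.770 + log(0.015/0.025)
pH = 4.770 + (-0.222) = 4.55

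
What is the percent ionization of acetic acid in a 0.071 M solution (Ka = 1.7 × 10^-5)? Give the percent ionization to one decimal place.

1.5%

CH3COOH ⇌ CH3COO- + H+; let x = [H+] at equilibrium.
x ≈ √(Ka·C₀) = √(1.7 × 10^-5 × 0.071) = 1.10 × 10^-3 M
% ionization = x/C₀ × 100% = 1.10 × 10^-3/0.071 × 100% = 1.5%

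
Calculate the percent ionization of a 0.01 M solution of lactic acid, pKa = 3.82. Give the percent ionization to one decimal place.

CH3CH(OH)COOH ⇌ CH3CH(OH)COO- + H+; let x = [H+] at equilibrium.
Ka = 10^(−3.82) = 1.51 × 10^-4
Solve x² + 0.000151x − 1.51e-06 = 0 → x = 1.16 × 10^-3 M
% ionization = x/C₀ × 100% = 1.16 × 10^-3/0.01 × 100% = 11.6%

11.6%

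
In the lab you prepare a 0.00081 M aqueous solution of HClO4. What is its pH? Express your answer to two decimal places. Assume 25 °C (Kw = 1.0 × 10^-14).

pH = 3.09

HClO4 is a strong acid and dissociates completely, so [H+] = 0.00081 M.
pH = -log(0.00081) = 3.09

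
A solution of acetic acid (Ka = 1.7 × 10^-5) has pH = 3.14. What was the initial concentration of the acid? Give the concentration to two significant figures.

C₀ = 3.2 × 10^-2 M

[H+] = 10^(-3.14) = 7.24 × 10^-4 M = x
Ka = x²/(C₀ − x) ⇒ C₀ = x + x²/Ka
C₀ = 7.24 × 10^-4 + (7.24 × 10^-4)²/(1.7 × 10^-5) = 3.16 × 10^-2 M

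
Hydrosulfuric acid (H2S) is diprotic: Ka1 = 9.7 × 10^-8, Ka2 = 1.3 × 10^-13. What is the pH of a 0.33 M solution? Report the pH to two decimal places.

pH = 3.75

Ka1 ≫ Ka2, so treat the first dissociation as the only significant source of H+.
Ka1 = x²/(0.33 − x) = 9.7 × 10^-8
x ≈ √(9.7 × 10^-8 × 0.33) = 1.79 × 10^-4 M
pH = −log(1.79 × 10^-4) = 3.75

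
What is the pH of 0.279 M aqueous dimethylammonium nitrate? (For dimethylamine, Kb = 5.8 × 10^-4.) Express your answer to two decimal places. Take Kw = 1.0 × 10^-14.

(CH3)2NH2+ is the conjugate acid of the weak base (CH3)2NH.
Ka = Kw/Kb = 1.0×10^-14 / 5.8 × 10^-4 = 1.72 × 10^-11
Ka = [H+]²/(0.279 − [H+]) = 1.72 × 10^-11
Assume [H+] ≪ 0.279: [H+] ≈ √(1.72 × 10^-11 × 0.279) = 2.19 × 10^-6 M
Check: 0.00079% ionized — well under 5%, approximation valid.
pH = −log(2.19 × 10^-6) = 5.66

pH = 5.66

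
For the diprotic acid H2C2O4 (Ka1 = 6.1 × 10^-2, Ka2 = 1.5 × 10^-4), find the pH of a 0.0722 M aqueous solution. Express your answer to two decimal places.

Ka1 ≫ Ka2, so treat the first dissociation as the only significant source of H+.
Ka1 = x²/(0.0722 − x) = 6.1 × 10^-2
Solving the quadratic: x = (−Ka1 + √(Ka1² + 4·Ka1·C₀))/2 = 4.25 × 10^-2 M
pH = −log(4.25 × 10^-2) = 1.37

pH = 1.37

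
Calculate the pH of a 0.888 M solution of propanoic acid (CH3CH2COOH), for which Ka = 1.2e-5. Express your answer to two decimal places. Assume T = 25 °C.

CH3CH2COOH ⇌ CH3CH2COO- + H+
From the ICE table, Ka = x²/(0.888 − x) = 1.2 × 10^-5.
Assume x ≪ 0.888: x ≈ √(1.2 × 10^-5 × 0.888) = 3.26 × 10^-3 M
(x/C₀ = 0.37% < 5%, so the approximation holds.)
pH = −log(3.26 × 10^-3) = 2.49

pH = 2.49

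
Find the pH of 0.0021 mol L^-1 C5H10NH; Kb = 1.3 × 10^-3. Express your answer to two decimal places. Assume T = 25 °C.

C5H10NH + H2O ⇌ C5H10NH2+ + OH-
From the ICE table, Kb = [OH-]²/(0.0021 − [OH-]) = 1.3 × 10^-3.
[OH-] is not negligible relative to C₀; solve [OH-]² + 0.0013·[OH-] − 2.73e-06 = 0.
[OH-] = [−0.0013 + √(0.0013² + 1.09e-05)]/2 = 1.13 × 10^-3 M
pOH = 2.95, so pH = 14.00 − pOH = 11.05

pH = 11.05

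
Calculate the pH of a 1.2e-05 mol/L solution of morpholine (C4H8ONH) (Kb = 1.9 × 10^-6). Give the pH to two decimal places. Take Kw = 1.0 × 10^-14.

C4H8ONH + H2O ⇌ C4H8ONH2+ + OH-
Let x = [OH-] at equilibrium. Kb = x²/(1.2e-05 − x).
Here C₀/Kb ≈ 6.32, so the small-x approximation fails. Use the quadratic:
x = [−1.9e-06 + √(1.9e-06² + 9.12e-11)]/2 = 3.92 × 10^-6 M
pOH = −log(3.92 × 10^-6) = 5.41; pH = 14.00 − 5.41 = 8.59

pH = 8.59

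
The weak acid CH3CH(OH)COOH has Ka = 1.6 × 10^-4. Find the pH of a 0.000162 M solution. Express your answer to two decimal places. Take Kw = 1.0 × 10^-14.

pH = 4.00

CH3CH(OH)COOH ⇌ CH3CH(OH)COO- + H+
Ka = [H+]²/(0.000162 − [H+]) = 1.6 × 10^-4
Here C₀/Ka ≈ 1.01, so the small-[H+] approximation fails. Use the quadratic:
[H+] = [−0.00016 + √(0.00016² + 1.04e-07)]/2 = 9.98 × 10^-5 M
pH = −log[H+] = −log(9.98 × 10^-5) = 4.00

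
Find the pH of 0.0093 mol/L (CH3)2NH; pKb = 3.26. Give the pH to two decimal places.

pH = 11.30

(CH3)2NH + H2O ⇌ (CH3)2NH2+ + OH-
Kb = 10^(−3.26) = 5.50 × 10^-4
From the ICE table, Kb = x²/(0.0093 − x) = 5.50 × 10^-4.
Here C₀/Kb ≈ 16.9, so the small-x approximation fails. Use the quadratic:
x = [−0.00055 + √(0.00055² + 2.05e-05)]/2 = 2.00 × 10^-3 M
pOH = 2.70, so pH = 14.00 − pOH = 11.30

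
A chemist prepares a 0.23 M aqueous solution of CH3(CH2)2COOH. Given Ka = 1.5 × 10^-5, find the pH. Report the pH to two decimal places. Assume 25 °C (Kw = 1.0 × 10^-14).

pH = 2.73

CH3(CH2)2COOH ⇌ CH3(CH2)2COO- + H+
From the ICE table, Ka = [H+]²/(0.23 − [H+]) = 1.5 × 10^-5.
Since Ka ≪ C₀, [H+] ≈ √(Ka·C₀) = 1.86 × 10^-3 M.
pH = −log[H+] = −log(1.86 × 10^-3) = 2.73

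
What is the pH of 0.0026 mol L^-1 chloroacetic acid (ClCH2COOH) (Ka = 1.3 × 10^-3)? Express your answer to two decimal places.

pH = 2.89

ClCH2COOH ⇌ ClCH2COO- + H+
Ka = x²/(0.0026 − x) = 1.3 × 10^-3
x is not negligible relative to C₀; solve x² + 0.0013·x − 3.38e-06 = 0.
x = (−Ka + √(Ka² + 4·Ka·C₀))/2 = 1.30 × 10^-3 M
pH = −log(1.30 × 10^-3) = 2.89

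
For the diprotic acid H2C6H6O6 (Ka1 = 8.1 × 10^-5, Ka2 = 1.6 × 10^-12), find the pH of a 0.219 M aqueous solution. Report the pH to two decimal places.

pH = 2.38

Ka1 ≫ Ka2, so treat the first dissociation as the only significant source of H+.
Ka1 = x²/(0.219 − x) = 8.1 × 10^-5
x ≈ √(8.1 × 10^-5 × 0.219) = 4.21 × 10^-3 M
pH = −log(4.21 × 10^-3) = 2.38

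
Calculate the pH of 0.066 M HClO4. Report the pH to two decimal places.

HClO4 is a strong acid and dissociates completely, so [H+] = 0.066 M.
pH = -log(0.066) = 1.18

pH = 1.18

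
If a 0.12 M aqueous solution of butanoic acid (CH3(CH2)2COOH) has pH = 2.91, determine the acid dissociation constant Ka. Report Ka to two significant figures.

[H+] = 10^(-2.91) = 1.23 × 10^-3 M
At equilibrium [HA] = 0.12 − 1.23 × 10^-3 = 1.19 × 10^-1 M
Ka = [H+][A-]/[HA] = (1.23 × 10^-3)² / 1.19 × 10^-1 = 1.3 × 10^-5

Ka = 1.3 × 10^-5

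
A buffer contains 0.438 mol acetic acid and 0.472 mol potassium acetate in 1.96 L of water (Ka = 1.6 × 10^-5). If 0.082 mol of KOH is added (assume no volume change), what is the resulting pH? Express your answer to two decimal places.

OH- converts CH3COOH to CH3COO-: CH3COOH → 0.356 mol, CH3COO- → 0.554 mol.
pKa = −log(1.6 × 10^-5) = 4.796
Henderson–Hasselbalch with mole ratio 0.554/0.356: pH = 4.796 + (+0.192)

pH = 4.99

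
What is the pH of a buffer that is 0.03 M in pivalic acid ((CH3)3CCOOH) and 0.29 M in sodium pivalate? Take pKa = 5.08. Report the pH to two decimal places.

pH = 6.07

Henderson–Hasselbalch: pH = pKa + log([(CH3)3CCOO-]/[(CH3)3CCOOH]) = 5.08 + log(0.29/0.03)
pH = 5.08 + (+0.985) = 6.07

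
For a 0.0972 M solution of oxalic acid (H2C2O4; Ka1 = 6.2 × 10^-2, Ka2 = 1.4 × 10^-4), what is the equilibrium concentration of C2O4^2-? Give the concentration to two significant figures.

First ionization gives [H+] ≈ [HC2O4-] = 5.26 × 10^-2 M.
Second step: Ka2 = [H+][C2O4^2-]/[HC2O4-] ≈ [C2O4^2-] (since [H+] ≈ [HC2O4-]).
So [C2O4^2-] ≈ Ka2.

1.4 × 10^-4 M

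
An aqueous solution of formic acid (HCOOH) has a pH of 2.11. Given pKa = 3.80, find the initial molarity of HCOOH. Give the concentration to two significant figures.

C₀ = 3.9 × 10^-1 M

[H+] = 10^(-2.11) = 7.76 × 10^-3 M = x
Ka = 10^(−3.80) = 1.58 × 10^-4
Ka = x²/(C₀ − x) ⇒ C₀ = x + x²/Ka
C₀ = 7.76 × 10^-3 + (7.76 × 10^-3)²/(1.58 × 10^-4) = 3.89 × 10^-1 M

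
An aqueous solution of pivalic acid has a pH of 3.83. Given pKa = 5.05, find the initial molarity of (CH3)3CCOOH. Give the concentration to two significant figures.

C₀ = 2.6 × 10^-3 M

[H+] = 10^(-3.83) = 1.48 × 10^-4 M = x
Ka = 10^(−5.05) = 8.91 × 10^-6
Ka = x²/(C₀ − x) ⇒ C₀ = x + x²/Ka
C₀ = 1.48 × 10^-4 + (1.48 × 10^-4)²/(8.91 × 10^-6) = 2.61 × 10^-3 M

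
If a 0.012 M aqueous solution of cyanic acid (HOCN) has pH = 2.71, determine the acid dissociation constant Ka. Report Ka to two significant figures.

[H+] = 10^(-2.71) = 1.95 × 10^-3 M
At equilibrium [HA] = 0.012 − 1.95 × 10^-3 = 1.00 × 10^-2 M
Ka = [H+][A-]/[HA] = (1.95 × 10^-3)² / 1.00 × 10^-2 = 3.8 × 10^-4

Ka = 3.8 × 10^-4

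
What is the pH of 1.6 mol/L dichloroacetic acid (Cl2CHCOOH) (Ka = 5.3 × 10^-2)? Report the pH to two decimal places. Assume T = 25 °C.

Cl2CHCOOH ⇌ Cl2CHCOO- + H+
From the ICE table, Ka = [H+]²/(1.6 − [H+]) = 5.3 × 10^-2.
Here C₀/Ka ≈ 30.2, so the small-[H+] approximation fails. Use the quadratic:
[H+] = (−Ka + √(Ka² + 4·Ka·C₀))/2 = 2.66 × 10^-1 M
pH = −log[H+] = −log(2.66 × 10^-1) = 0.58

pH = 0.58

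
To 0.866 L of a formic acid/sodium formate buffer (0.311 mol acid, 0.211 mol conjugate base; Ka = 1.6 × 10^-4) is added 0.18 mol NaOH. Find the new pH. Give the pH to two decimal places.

pH = 4.27

After neutralization: n(HCOOH) = 0.131 mol, n(HCOO-) = 0.391 mol.
pKa = −log(1.6 × 10^-4) = 3.796
Henderson–Hasselbalch with mole ratio 0.391/0.131: pH = 3.796 + (+0.475)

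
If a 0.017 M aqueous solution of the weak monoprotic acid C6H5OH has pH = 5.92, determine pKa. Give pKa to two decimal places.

pKa = 10.07

[H+] = 10^(-5.92) = 1.20 × 10^-6 M
At equilibrium [HA] = 0.017 − 1.20 × 10^-6 = 1.70 × 10^-2 M
Ka = [H+][A-]/[HA] = (1.20 × 10^-6)² / 1.70 × 10^-2 = 8.47 × 10^-11
pKa = -log(8.47 × 10^-11) = 10.07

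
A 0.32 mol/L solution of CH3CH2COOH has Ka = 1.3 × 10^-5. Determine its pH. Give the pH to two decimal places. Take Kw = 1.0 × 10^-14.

pH = 2.69

CH3CH2COOH ⇌ CH3CH2COO- + H+
From the ICE table, Ka = [H+]²/(0.32 − [H+]) = 1.3 × 10^-5.
Since Ka ≪ C₀, [H+] ≈ √(Ka·C₀) = 2.04 × 10^-3 M.
pH = −log(2.04 × 10^-3) = 2.69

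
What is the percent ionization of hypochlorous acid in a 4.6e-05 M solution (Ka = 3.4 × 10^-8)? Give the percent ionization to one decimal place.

2.7%

HOCl ⇌ OCl- + H+; let x = [H+] at equilibrium.
x ≈ √(Ka·C₀) = √(3.4 × 10^-8 × 4.6e-05) = 1.25 × 10^-6 M
Fraction ionized = 1.25 × 10^-6 / 4.6e-05 = 0.0272 → 2.7%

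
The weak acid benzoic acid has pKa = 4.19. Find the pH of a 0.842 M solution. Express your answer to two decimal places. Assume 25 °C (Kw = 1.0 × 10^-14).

pH = 2.13

C6H5COOH ⇌ C6H5COO- + H+
Ka = 10^(−4.19) = 6.46 × 10^-5
Let x = [H+] at equilibrium. Ka = x²/(0.842 − x).
Assume x ≪ 0.842: x ≈ √(6.46 × 10^-5 × 0.842) = 7.38 × 10^-3 M
Check: 0.88% ionized — well under 5%, approximation valid.
pH = −log[H+] = −log(7.38 × 10^-3) = 2.13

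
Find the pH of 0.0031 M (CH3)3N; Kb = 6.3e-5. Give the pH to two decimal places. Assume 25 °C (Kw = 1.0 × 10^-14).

pH = 10.61

(CH3)3N + H2O ⇌ (CH3)3NH+ + OH-
Kb = [OH-]²/(0.0031 − [OH-]) = 6.3 × 10^-5
The 5% rule fails; solving [OH-]² + Kb·[OH-] − Kb·C₀ = 0 exactly:
[OH-] = (−Kb + √(Kb² + 4·Kb·C₀))/2 = 4.12 × 10^-4 M
pOH = 3.39, so pH = 14.00 − pOH = 10.61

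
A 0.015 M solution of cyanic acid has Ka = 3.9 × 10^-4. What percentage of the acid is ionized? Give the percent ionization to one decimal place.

HOCN ⇌ OCN- + H+; let x = [H+] at equilibrium.
Ka = x²/(C₀ − x); solving the quadratic gives x = 2.23 × 10^-3 M.
Fraction ionized = 2.23 × 10^-3 / 0.015 = 0.1487 → 14.9%

14.9%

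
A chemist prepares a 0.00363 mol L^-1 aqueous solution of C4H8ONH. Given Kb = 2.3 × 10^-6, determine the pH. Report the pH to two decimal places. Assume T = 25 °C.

C4H8ONH + H2O ⇌ C4H8ONH2+ + OH-
Kb = x²/(0.00363 − x) = 2.3 × 10^-6
Neglecting x in the denominator: x = √(2.3 × 10^-6 × 0.00363) = 9.14 × 10^-5 M
Check: 2.5% ionized — well under 5%, approximation valid.
pOH = 4.04, so pH = 14.00 − pOH = 9.96

pH = 9.96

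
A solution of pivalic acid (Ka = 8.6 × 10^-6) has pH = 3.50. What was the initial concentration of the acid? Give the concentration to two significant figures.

[H+] = 10^(-3.50) = 3.16 × 10^-4 M = x
Ka = x²/(C₀ − x) ⇒ C₀ = x + x²/Ka
C₀ = 3.16 × 10^-4 + (3.16 × 10^-4)²/(8.6 × 10^-6) = 1.19 × 10^-2 M

C₀ = 1.2 × 10^-2 M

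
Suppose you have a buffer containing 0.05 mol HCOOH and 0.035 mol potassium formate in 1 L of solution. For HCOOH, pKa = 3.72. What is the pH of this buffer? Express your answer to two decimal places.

pH = pKa + log([A⁻]/[HA]) = 3.72 + log(0.035/0.05)
pH = 3.72 + (-0.155) = 3.57

pH = 3.57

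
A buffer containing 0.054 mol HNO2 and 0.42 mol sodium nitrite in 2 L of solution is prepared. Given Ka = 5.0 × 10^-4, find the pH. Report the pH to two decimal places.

pKa = −log(5.0 × 10^-4) = 3.301
Using pH = pKa + log([base]/[acid]) with [base]/[acid] = 0.42/0.054:
pH = 3.301 + (+0.891) = 4.19

pH = 4.19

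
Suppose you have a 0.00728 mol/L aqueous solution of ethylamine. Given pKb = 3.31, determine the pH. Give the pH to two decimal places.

pH = 11.22

C2H5NH2 + H2O ⇌ C2H5NH3+ + OH-
Kb = 10^(−3.31) = 4.90 × 10^-4
Kb = [OH-]²/(0.00728 − [OH-]) = 4.90 × 10^-4
The 5% rule fails; solving [OH-]² + Kb·[OH-] − Kb·C₀ = 0 exactly:
[OH-] = (−Kb + √(Kb² + 4·Kb·C₀))/2 = 1.66 × 10^-3 M
pOH = −log(1.66 × 10^-3) = 2.78; pH = 14.00 − 2.78 = 11.22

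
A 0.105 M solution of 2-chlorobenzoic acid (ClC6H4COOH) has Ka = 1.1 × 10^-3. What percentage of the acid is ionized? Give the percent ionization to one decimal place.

9.7%

ClC6H4COOH ⇌ ClC6H4COO- + H+; let x = [H+] at equilibrium.
Ka = x²/(C₀ − x); solving the quadratic gives x = 1.02 × 10^-2 M.
% ionization = x/C₀ × 100% = 1.02 × 10^-2/0.105 × 100% = 9.7%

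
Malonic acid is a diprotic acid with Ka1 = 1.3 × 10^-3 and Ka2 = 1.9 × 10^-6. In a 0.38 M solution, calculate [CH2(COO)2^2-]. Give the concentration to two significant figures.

1.9 × 10^-6 M

First ionization gives [H+] ≈ [CH2(COOH)COO-] = 2.16 × 10^-2 M.
Second step: Ka2 = [H+][CH2(COO)2^2-]/[CH2(COOH)COO-] ≈ [CH2(COO)2^2-] (since [H+] ≈ [CH2(COOH)COO-]).
So [CH2(COO)2^2-] ≈ Ka2.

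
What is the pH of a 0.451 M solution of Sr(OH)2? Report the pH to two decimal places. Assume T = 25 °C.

pH = 13.96

Sr(OH)2 is a strong base (each formula unit releases 2 OH-); [OH-] = 0.902 M.
pOH = -log(0.902) = 0.04
pH = 14.00 - 0.04 = 13.96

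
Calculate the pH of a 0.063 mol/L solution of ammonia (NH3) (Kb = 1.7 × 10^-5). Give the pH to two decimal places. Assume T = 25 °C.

NH3 + H2O ⇌ NH4+ + OH-
From the ICE table, Kb = x²/(0.063 − x) = 1.7 × 10^-5.
Assume x ≪ 0.063: x ≈ √(1.7 × 10^-5 × 0.063) = 1.03 × 10^-3 M
pOH = 2.99, so pH = 14.00 − pOH = 11.01

pH = 11.01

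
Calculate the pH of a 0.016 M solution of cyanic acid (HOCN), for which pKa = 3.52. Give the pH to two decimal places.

pH = 2.69

HOCN ⇌ OCN- + H+
Ka = 10^(−3.52) = 3.02 × 10^-4
Let x = [H+] at equilibrium. Ka = x²/(0.016 − x).
x is not negligible relative to C₀; solve x² + 0.000302·x − 4.83e-06 = 0.
x = [−0.000302 + √(0.000302² + 1.93e-05)]/2 = 2.05 × 10^-3 M
pH = −log[H+] = −log(2.05 × 10^-3) = 2.69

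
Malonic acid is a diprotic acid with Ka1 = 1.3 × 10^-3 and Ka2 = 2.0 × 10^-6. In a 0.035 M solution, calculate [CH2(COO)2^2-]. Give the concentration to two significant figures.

2.0 × 10^-6 M

First ionization gives [H+] ≈ [CH2(COOH)COO-] = 6.13 × 10^-3 M.
Second step: Ka2 = [H+][CH2(COO)2^2-]/[CH2(COOH)COO-] ≈ [CH2(COO)2^2-] (since [H+] ≈ [CH2(COOH)COO-]).
So [CH2(COO)2^2-] ≈ Ka2.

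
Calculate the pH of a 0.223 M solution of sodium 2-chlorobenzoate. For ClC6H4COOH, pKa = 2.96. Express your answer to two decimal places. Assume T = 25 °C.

ClC6H4COO- is the conjugate base of the weak acid ClC6H4COOH.
Ka = 10^(−2.96) = 1.10 × 10^-3
Kb = Kw/Ka = 1.0×10^-14 / 1.10 × 10^-3 = 9.09 × 10^-12
From the ICE table, Kb = [OH-]²/(0.223 − [OH-]) = 9.09 × 10^-12.
Assume [OH-] ≪ 0.223: [OH-] ≈ √(9.09 × 10^-12 × 0.223) = 1.42 × 10^-6 M
Check: 0.00064% ionized — well under 5%, approximation valid.
pOH = −log(1.42 × 10^-6) = 5.85; pH = 14.00 − 5.85 = 8.15

pH = 8.15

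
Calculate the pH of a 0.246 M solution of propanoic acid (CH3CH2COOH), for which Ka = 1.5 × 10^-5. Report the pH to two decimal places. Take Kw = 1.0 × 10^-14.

CH3CH2COOH ⇌ CH3CH2COO- + H+
Ka = x²/(0.246 − x) = 1.5 × 10^-5
Neglecting x in the denominator: x = √(1.5 × 10^-5 × 0.246) = 1.92 × 10^-3 M
(x/C₀ = 0.78% < 5%, so the approximation holds.)
pH = −log[H+] = −log(1.92 × 10^-3) = 2.72

pH = 2.72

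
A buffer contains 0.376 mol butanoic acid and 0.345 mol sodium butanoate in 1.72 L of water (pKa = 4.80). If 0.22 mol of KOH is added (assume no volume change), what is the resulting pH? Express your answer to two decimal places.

pH = 5.36

After neutralization: n(CH3(CH2)2COOH) = 0.156 mol, n(CH3(CH2)2COO-) = 0.565 mol.
Henderson–Hasselbalch with mole ratio 0.565/0.156: pH = 4.80 + (+0.559)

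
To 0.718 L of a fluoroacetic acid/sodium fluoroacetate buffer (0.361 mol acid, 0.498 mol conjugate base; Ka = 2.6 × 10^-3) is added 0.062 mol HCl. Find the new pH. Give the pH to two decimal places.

pH = 2.60

Added H+ converts FCH2COO- to FCH2COOH: FCH2COOH → 0.423 mol, FCH2COO- → 0.436 mol.
pKa = −log(2.6 × 10^-3) = 2.585
Henderson–Hasselbalch with mole ratio 0.436/0.423: pH = 2.585 + (+0.013)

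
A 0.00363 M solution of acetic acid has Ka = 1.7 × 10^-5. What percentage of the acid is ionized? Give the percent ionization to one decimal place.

6.6%

CH3COOH ⇌ CH3COO- + H+; let x = [H+] at equilibrium.
Ka = x²/(C₀ − x); solving the quadratic gives x = 2.40 × 10^-4 M.
% ionization = x/C₀ × 100% = 2.40 × 10^-4/0.00363 × 100% = 6.6%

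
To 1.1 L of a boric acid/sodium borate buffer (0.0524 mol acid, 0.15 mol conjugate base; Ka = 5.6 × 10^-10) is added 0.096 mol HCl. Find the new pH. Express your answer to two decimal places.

After neutralization: n(B(OH)3) = 0.148 mol, n(B(OH)4-) = 0.054 mol.
pKa = −log(5.6 × 10^-10) = 9.252
Henderson–Hasselbalch with mole ratio 0.054/0.148: pH = 9.252 + (-0.438)

pH = 8.81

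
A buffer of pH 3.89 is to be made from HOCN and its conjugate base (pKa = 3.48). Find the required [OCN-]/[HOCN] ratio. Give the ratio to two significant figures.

pH = pKa + log(r) ⇒ log(r) = 3.89 − 3.48 = +0.41
r = [OCN-]/[HOCN] = 10^(+0.41) = 2.57

ratio = 2.6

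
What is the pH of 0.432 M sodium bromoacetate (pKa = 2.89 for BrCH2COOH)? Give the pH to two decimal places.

pH = 8.26

BrCH2COO- is the conjugate base of the weak acid BrCH2COOH.
Ka = 10^(−2.89) = 1.29 × 10^-3
Kb = Kw/Ka = 1.0×10^-14 / 1.29 × 10^-3 = 7.75 × 10^-12
Kb = [OH-]²/(0.432 − [OH-]) = 7.75 × 10^-12
Since Kb ≪ C₀, [OH-] ≈ √(Kb·C₀) = 1.83 × 10^-6 M.
([OH-]/C₀ = 0.00042% < 5%, so the approximation holds.)
pOH = −log(1.83 × 10^-6) = 5.74; pH = 14.00 − 5.74 = 8.26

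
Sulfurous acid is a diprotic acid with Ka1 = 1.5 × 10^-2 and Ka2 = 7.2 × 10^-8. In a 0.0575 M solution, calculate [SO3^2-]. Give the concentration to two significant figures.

First ionization gives [H+] ≈ [HSO3-] = 2.28 × 10^-2 M.
Second step: Ka2 = [H+][SO3^2-]/[HSO3-] ≈ [SO3^2-] (since [H+] ≈ [HSO3-]).
So [SO3^2-] ≈ Ka2.

7.2 × 10^-8 M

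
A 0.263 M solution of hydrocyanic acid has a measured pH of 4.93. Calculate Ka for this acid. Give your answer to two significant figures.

Ka = 5.2 × 10^-10

[H+] = 10^(-4.93) = 1.17 × 10^-5 M
At equilibrium [HA] = 0.263 − 1.17 × 10^-5 = 2.63 × 10^-1 M
Ka = [H+][A-]/[HA] = (1.17 × 10^-5)² / 2.63 × 10^-1 = 5.2 × 10^-10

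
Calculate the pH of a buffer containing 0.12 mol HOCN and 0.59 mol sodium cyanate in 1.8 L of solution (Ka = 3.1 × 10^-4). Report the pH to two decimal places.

pKa = −log(3.1 × 10^-4) = 3.509
Using pH = pKa + log([base]/[acid]) with [base]/[acid] = 0.59/0.12:
pH = 3.509 + (+0.692) = 4.20

pH = 4.20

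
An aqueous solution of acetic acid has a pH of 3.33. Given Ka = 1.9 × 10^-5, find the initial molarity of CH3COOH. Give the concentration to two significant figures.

[H+] = 10^(-3.33) = 4.68 × 10^-4 M = x
Ka = x²/(C₀ − x) ⇒ C₀ = x + x²/Ka
C₀ = 4.68 × 10^-4 + (4.68 × 10^-4)²/(1.9 × 10^-5) = 1.20 × 10^-2 M

C₀ = 1.2 × 10^-2 M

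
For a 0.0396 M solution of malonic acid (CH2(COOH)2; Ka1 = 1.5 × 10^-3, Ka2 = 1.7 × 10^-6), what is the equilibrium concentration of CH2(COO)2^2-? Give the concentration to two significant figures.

1.7 × 10^-6 M

First ionization gives [H+] ≈ [CH2(COOH)COO-] = 6.99 × 10^-3 M.
Second step: Ka2 = [H+][CH2(COO)2^2-]/[CH2(COOH)COO-] ≈ [CH2(COO)2^2-] (since [H+] ≈ [CH2(COOH)COO-]).
So [CH2(COO)2^2-] ≈ Ka2.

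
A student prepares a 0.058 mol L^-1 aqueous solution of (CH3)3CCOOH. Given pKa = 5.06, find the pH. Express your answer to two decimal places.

pH = 3.15

(CH3)3CCOOH ⇌ (CH3)3CCOO- + H+
Ka = 10^(−5.06) = 8.71 × 10^-6
Ka = [H+]²/(0.058 − [H+]) = 8.71 × 10^-6
Assume [H+] ≪ 0.058: [H+] ≈ √(8.71 × 10^-6 × 0.058) = 7.11 × 10^-4 M
Check: 1.2% ionized — well under 5%, approximation valid.
pH = −log(7.11 × 10^-4) = 3.15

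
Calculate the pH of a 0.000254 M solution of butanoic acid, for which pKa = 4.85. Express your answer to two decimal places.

pH = 4.27

CH3(CH2)2COOH ⇌ CH3(CH2)2COO- + H+
Ka = 10^(−4.85) = 1.41 × 10^-5
Ka = [H+]²/(0.000254 − [H+]) = 1.41 × 10^-5
The 5% rule fails; solving [H+]² + Ka·[H+] − Ka·C₀ = 0 exactly:
[H+] = [−1.41e-05 + √(1.41e-05² + 1.43e-08)]/2 = 5.32 × 10^-5 M
pH = −log[H+] = −log(5.32 × 10^-5) = 4.27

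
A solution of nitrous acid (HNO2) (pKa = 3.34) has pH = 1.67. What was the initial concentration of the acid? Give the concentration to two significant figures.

C₀ = 1.0 M

[H+] = 10^(-1.67) = 2.14 × 10^-2 M = x
Ka = 10^(−3.34) = 4.57 × 10^-4
Ka = x²/(C₀ − x) ⇒ C₀ = x + x²/Ka
C₀ = 2.14 × 10^-2 + (2.14 × 10^-2)²/(4.57 × 10^-4) = 1.02 M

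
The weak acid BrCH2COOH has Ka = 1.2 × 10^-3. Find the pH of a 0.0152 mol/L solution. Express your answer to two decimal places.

BrCH2COOH ⇌ BrCH2COO- + H+
From the ICE table, Ka = [H+]²/(0.0152 − [H+]) = 1.2 × 10^-3.
The 5% rule fails; solving [H+]² + Ka·[H+] − Ka·C₀ = 0 exactly:
[H+] = (−Ka + √(Ka² + 4·Ka·C₀))/2 = 3.71 × 10^-3 M
pH = −log[H+] = −log(3.71 × 10^-3) = 2.43

pH = 2.43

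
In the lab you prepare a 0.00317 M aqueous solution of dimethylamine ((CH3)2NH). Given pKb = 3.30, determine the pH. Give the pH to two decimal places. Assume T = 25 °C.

pH = 11.01

(CH3)2NH + H2O ⇌ (CH3)2NH2+ + OH-
Kb = 10^(−3.30) = 5.01 × 10^-4
Let x = [OH-] at equilibrium. Kb = x²/(0.00317 − x).
x is not negligible relative to C₀; solve x² + 0.000501·x − 1.59e-06 = 0.
x = [−0.000501 + √(0.000501² + 6.35e-06)]/2 = 1.03 × 10^-3 M
pOH = 2.99, so pH = 14.00 − pOH = 11.01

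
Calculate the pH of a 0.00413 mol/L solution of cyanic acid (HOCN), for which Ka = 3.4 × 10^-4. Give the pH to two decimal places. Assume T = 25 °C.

HOCN ⇌ OCN- + H+
Ka = x²/(0.00413 − x) = 3.4 × 10^-4
x is not negligible relative to C₀; solve x² + 0.00034·x − 1.4e-06 = 0.
x = (−Ka + √(Ka² + 4·Ka·C₀))/2 = 1.03 × 10^-3 M
pH = −log[H+] = −log(1.03 × 10^-3) = 2.99

pH = 2.99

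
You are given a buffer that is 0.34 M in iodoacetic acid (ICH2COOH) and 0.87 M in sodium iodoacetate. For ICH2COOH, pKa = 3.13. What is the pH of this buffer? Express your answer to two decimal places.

Using pH = pKa + log([base]/[acid]) with [base]/[acid] = 0.87/0.34:
pH = 3.13 + (+0.408) = 3.54

pH = 3.54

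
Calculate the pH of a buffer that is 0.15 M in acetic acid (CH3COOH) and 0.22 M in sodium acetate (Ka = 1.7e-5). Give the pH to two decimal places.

pKa = −log(1.7 × 10^-5) = 4.770
Henderson–Hasselbalch: pH = pKa + log([CH3COO-]/[CH3COOH]) = 4.770 + log(0.22/0.15)
pH = 4.770 + (+0.166) = 4.94

pH = 4.94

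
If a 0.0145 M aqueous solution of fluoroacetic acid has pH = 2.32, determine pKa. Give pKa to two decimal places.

[H+] = 10^(-2.32) = 4.79 × 10^-3 M
At equilibrium [HA] = 0.0145 − 4.79 × 10^-3 = 9.71 × 10^-3 M
Ka = [H+][A-]/[HA] = (4.79 × 10^-3)² / 9.71 × 10^-3 = 2.36 × 10^-3
pKa = -log(2.36 × 10^-3) = 2.63

pKa = 2.63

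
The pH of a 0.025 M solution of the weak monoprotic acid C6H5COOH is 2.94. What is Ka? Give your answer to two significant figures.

[H+] = 10^(-2.94) = 1.15 × 10^-3 M
At equilibrium [HA] = 0.025 − 1.15 × 10^-3 = 2.39 × 10^-2 M
Ka = [H+][A-]/[HA] = (1.15 × 10^-3)² / 2.39 × 10^-2 = 5.5 × 10^-5

Ka = 5.5 × 10^-5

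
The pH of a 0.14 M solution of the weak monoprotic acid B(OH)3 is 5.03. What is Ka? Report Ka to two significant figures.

Ka = 6.2 × 10^-10

[H+] = 10^(-5.03) = 9.33 × 10^-6 M
At equilibrium [HA] = 0.14 − 9.33 × 10^-6 = 1.40 × 10^-1 M
Ka = [H+][A-]/[HA] = (9.33 × 10^-6)² / 1.40 × 10^-1 = 6.2 × 10^-10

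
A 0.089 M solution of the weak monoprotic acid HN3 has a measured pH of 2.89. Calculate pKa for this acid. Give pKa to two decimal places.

[H+] = 10^(-2.89) = 1.29 × 10^-3 M
At equilibrium [HA] = 0.089 − 1.29 × 10^-3 = 8.77 × 10^-2 M
Ka = [H+][A-]/[HA] = (1.29 × 10^-3)² / 8.77 × 10^-2 = 1.90 × 10^-5
pKa = -log(1.90 × 10^-5) = 4.72

pKa = 4.72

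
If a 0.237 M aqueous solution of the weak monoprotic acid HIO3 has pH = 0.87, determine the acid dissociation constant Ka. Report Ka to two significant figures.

Ka = 1.8 × 10^-1

[H+] = 10^(-0.87) = 1.35 × 10^-1 M
At equilibrium [HA] = 0.237 − 1.35 × 10^-1 = 1.02 × 10^-1 M
Ka = [H+][A-]/[HA] = (1.35 × 10^-1)² / 1.02 × 10^-1 = 1.8 × 10^-1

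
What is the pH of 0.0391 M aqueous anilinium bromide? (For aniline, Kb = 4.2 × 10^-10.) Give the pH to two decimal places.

C6H5NH3+ is the conjugate acid of the weak base C6H5NH2.
Ka = Kw/Kb = 1.0×10^-14 / 4.2 × 10^-10 = 2.38 × 10^-5
From the ICE table, Ka = x²/(0.0391 − x) = 2.38 × 10^-5.
Since Ka ≪ C₀, x ≈ √(Ka·C₀) = 9.65 × 10^-4 M.
(x/C₀ = 2.5% < 5%, so the approximation holds.)
pH = −log(9.65 × 10^-4) = 3.02

pH = 3.02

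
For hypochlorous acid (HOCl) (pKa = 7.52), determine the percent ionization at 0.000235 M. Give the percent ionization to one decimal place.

HOCl ⇌ OCl- + H+; let x = [H+] at equilibrium.
Ka = 10^(−7.52) = 3.02 × 10^-8
x ≈ √(Ka·C₀) = √(3.02 × 10^-8 × 0.000235) = 2.66 × 10^-6 M
Fraction ionized = 2.66 × 10^-6 / 0.000235 = 0.0113 → 1.1%

1.1%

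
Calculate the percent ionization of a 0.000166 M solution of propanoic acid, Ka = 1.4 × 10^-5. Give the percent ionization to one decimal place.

CH3CH2COOH ⇌ CH3CH2COO- + H+; let x = [H+] at equilibrium.
Solve x² + 1.4e-05x − 2.32e-09 = 0 → x = 4.17 × 10^-5 M
% ionization = x/C₀ × 100% = 4.17 × 10^-5/0.000166 × 100% = 25.1%

25.1%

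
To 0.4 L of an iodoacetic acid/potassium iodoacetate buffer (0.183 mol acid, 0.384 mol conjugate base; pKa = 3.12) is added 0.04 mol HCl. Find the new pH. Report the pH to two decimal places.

pH = 3.31

After neutralization: n(ICH2COOH) = 0.223 mol, n(ICH2COO-) = 0.344 mol.
pH = pKa + log(n_ICH2COO-/n_ICH2COOH) = 3.12 + log(0.344/0.223) = 3.12 + (+0.188)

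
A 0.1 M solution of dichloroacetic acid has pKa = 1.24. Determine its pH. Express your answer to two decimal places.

Cl2CHCOOH ⇌ Cl2CHCOO- + H+
Ka = 10^(−1.24) = 5.75 × 10^-2
Ka = [H+]²/(0.1 − [H+]) = 5.75 × 10^-2
[H+] is not negligible relative to C₀; solve [H+]² + 0.0575·[H+] − 0.00575 = 0.
[H+] = [−0.0575 + √(0.0575² + 0.023)]/2 = 5.23 × 10^-2 M
pH = −log[H+] = −log(5.23 × 10^-2) = 1.28

pH = 1.28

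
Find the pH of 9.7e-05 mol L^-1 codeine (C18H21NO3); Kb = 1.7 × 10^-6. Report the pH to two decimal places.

C18H21NO3 + H2O ⇌ C18H22NO3+ + OH-
From the ICE table, Kb = x²/(9.7e-05 − x) = 1.7 × 10^-6.
Here C₀/Kb ≈ 57.1, so the small-x approximation fails. Use the quadratic:
x = [−1.7e-06 + √(1.7e-06² + 6.6e-10)]/2 = 1.20 × 10^-5 M
pOH = 4.92, so pH = 14.00 − pOH = 9.08

pH = 9.08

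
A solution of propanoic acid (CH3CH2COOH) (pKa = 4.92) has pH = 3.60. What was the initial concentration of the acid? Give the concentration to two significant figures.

[H+] = 10^(-3.60) = 2.51 × 10^-4 M = x
Ka = 10^(−4.92) = 1.20 × 10^-5
Ka = x²/(C₀ − x) ⇒ C₀ = x + x²/Ka
C₀ = 2.51 × 10^-4 + (2.51 × 10^-4)²/(1.20 × 10^-5) = 5.50 × 10^-3 M

C₀ = 5.5 × 10^-3 M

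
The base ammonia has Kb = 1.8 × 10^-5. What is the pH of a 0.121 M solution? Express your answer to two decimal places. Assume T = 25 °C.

NH3 + H2O ⇌ NH4+ + OH-
Kb = [OH-]²/(0.121 − [OH-]) = 1.8 × 10^-5
Since Kb ≪ C₀, [OH-] ≈ √(Kb·C₀) = 1.48 × 10^-3 M.
pOH = 2.83, so pH = 14.00 − pOH = 11.17

pH = 11.17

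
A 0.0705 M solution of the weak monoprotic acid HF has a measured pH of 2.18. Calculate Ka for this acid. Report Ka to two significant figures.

[H+] = 10^(-2.18) = 6.61 × 10^-3 M
At equilibrium [HA] = 0.0705 − 6.61 × 10^-3 = 6.39 × 10^-2 M
Ka = [H+][A-]/[HA] = (6.61 × 10^-3)² / 6.39 × 10^-2 = 6.8 × 10^-4

Ka = 6.8 × 10^-4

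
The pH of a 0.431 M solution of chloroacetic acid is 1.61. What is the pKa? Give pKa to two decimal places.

[H+] = 10^(-1.61) = 2.45 × 10^-2 M
At equilibrium [HA] = 0.431 − 2.45 × 10^-2 = 4.06 × 10^-1 M
Ka = [H+][A-]/[HA] = (2.45 × 10^-2)² / 4.06 × 10^-1 = 1.48 × 10^-3
pKa = -log(1.48 × 10^-3) = 2.83

pKa = 2.83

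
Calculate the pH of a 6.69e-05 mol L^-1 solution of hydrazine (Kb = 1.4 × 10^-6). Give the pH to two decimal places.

N2H4 + H2O ⇌ N2H5+ + OH-
Kb = x²/(6.69e-05 − x) = 1.4 × 10^-6
x is not negligible relative to C₀; solve x² + 1.4e-06·x − 9.37e-11 = 0.
x = [−1.4e-06 + √(1.4e-06² + 3.75e-10)]/2 = 9.00 × 10^-6 M
pOH = −log(9.00 × 10^-6) = 5.05; pH = 14.00 − 5.05 = 8.95

pH = 8.95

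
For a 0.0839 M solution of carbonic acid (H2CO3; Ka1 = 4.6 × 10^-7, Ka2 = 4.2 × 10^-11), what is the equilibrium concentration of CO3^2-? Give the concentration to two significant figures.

4.2 × 10^-11 M

First ionization gives [H+] ≈ [HCO3-] = 1.96 × 10^-4 M.
Second step: Ka2 = [H+][CO3^2-]/[HCO3-] ≈ [CO3^2-] (since [H+] ≈ [HCO3-]).
So [CO3^2-] ≈ Ka2.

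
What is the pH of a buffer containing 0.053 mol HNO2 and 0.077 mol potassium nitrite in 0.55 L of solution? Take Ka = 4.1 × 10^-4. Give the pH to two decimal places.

pH = 3.55

pKa = −log(4.1 × 10^-4) = 3.387
pH = pKa + log([A⁻]/[HA]) = 3.387 + log(0.077/0.053)
pH = 3.387 + (+0.162) = 3.55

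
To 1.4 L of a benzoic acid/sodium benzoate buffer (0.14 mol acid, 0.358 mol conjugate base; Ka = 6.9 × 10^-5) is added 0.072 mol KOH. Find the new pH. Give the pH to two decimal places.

pH = 4.96

OH- converts C6H5COOH to C6H5COO-: C6H5COOH → 0.068 mol, C6H5COO- → 0.43 mol.
pKa = −log(6.9 × 10^-5) = 4.161
pH = pKa + log([A⁻]/[HA]) = 4.161 + log(0.43/0.068) = 4.161 +0.801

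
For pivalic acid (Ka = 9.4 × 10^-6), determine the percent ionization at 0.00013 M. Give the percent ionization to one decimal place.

23.5%

(CH3)3CCOOH ⇌ (CH3)3CCOO- + H+; let x = [H+] at equilibrium.
Ka = x²/(C₀ − x); solving the quadratic gives x = 3.06 × 10^-5 M.
Fraction ionized = 3.06 × 10^-5 / 0.00013 = 0.2354 → 23.5%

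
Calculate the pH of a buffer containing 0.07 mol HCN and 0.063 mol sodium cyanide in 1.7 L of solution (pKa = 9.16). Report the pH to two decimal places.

pH = pKa + log([A⁻]/[HA]) = 9.16 + log(0.063/0.07)
pH = 9.16 + (-0.046) = 9.11

pH = 9.11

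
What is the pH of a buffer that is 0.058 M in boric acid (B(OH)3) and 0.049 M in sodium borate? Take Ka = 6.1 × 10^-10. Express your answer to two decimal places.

pH = 9.14

pKa = −log(6.1 × 10^-10) = 9.215
Using pH = pKa + log([base]/[acid]) with [base]/[acid] = 0.049/0.058:
pH = 9.215 + (-0.073) = 9.14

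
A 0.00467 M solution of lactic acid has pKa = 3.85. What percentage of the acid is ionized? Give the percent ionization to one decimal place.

15.9%

CH3CH(OH)COOH ⇌ CH3CH(OH)COO- + H+; let x = [H+] at equilibrium.
Ka = 10^(−3.85) = 1.41 × 10^-4
Solve x² + 0.000141x − 6.58e-07 = 0 → x = 7.44 × 10^-4 M
% ionization = x/C₀ × 100% = 7.44 × 10^-4/0.00467 × 100% = 15.9%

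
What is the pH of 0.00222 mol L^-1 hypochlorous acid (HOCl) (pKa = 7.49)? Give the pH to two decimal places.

pH = 5.07

HOCl ⇌ OCl- + H+
Ka = 10^(−7.49) = 3.24 × 10^-8
Ka = [H+]²/(0.00222 − [H+]) = 3.24 × 10^-8
Neglecting [H+] in the denominator: [H+] = √(3.24 × 10^-8 × 0.00222) = 8.48 × 10^-6 M
pH = −log(8.48 × 10^-6) = 5.07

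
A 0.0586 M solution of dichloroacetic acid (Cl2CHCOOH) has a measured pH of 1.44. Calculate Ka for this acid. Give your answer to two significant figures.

Ka = 5.9 × 10^-2

[H+] = 10^(-1.44) = 3.63 × 10^-2 M
At equilibrium [HA] = 0.0586 − 3.63 × 10^-2 = 2.23 × 10^-2 M
Ka = [H+][A-]/[HA] = (3.63 × 10^-2)² / 2.23 × 10^-2 = 5.9 × 10^-2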